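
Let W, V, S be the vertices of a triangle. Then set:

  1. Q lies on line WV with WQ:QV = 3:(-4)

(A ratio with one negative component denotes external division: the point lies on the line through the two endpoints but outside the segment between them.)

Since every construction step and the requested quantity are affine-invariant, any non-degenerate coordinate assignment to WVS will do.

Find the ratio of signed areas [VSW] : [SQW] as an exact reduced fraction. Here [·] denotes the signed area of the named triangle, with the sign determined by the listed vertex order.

Choose coordinates W = (0, 0), V = (1, 0), S = (0, 1).
1. Q lies on line WV with WQ:QV = 3:(-4) ⇒ Q = (-3, 0)
2·[VSW] = 1, 2·[SQW] = 3
[VSW]:[SQW] = 1:3 = 1/3

[VSW]:[SQW] = 1/3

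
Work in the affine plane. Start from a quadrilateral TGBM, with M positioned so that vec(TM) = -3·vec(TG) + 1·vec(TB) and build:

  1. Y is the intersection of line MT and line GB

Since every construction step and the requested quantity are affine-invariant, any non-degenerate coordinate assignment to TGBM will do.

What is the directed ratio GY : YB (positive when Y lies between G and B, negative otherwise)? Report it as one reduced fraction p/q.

Set T = (0, 0), G = (1, 0), B = (0, 1), M = (-3, 1); any affine frame gives the same invariant.
1. Y is the intersection of line MT and line GB ⇒ Y = (3/2, -1/2)
Y = G + t·(B−G) with t = -1/2, so GY:YB = t:(1−t) = -1/2:3/2

GY:YB = -1/3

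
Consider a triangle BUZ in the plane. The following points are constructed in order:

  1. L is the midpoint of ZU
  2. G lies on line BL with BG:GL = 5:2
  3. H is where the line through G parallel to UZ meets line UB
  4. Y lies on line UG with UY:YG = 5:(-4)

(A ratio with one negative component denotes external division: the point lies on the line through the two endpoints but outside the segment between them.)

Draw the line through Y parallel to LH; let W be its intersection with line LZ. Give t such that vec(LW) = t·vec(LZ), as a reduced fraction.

Work in coordinates with B = (0, 0), U = (1, 0), Z = (0, 1).
1. L is the midpoint of ZU ⇒ L = (1/2, 1/2)
2. G lies on line BL with BG:GL = 5:2 ⇒ G = (5/14, 5/14)
3. H is where the line through G parallel to UZ meets line UB ⇒ H = (5/7, 0)
4. Y lies on line UG with UY:YG = 5:(-4) ⇒ Y = (-31/14, 25/14)
through Y parallel to LH: direction (3/14, -1/2); meets LZ at W = (-23/7, 30/7)
W = L + t·(Z−L) with t = 53/7

t = 53/7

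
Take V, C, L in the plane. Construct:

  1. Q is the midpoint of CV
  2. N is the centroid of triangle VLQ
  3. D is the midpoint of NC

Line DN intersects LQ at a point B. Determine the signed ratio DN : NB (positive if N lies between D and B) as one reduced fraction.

Work in coordinates with V = (0, 0), C = (1, 0), L = (0, 1).
1. Q is the midpoint of CV ⇒ Q = (1/2, 0)
2. N is the centroid of triangle VLQ ⇒ N = (1/6, 1/3)
3. D is the midpoint of NC ⇒ D = (7/12, 1/6)
line DN meets LQ at B = (3/8, 1/4)
N = D + t·(B−D) with t = 2, so DN:NB = 2:-1

DN:NB = -2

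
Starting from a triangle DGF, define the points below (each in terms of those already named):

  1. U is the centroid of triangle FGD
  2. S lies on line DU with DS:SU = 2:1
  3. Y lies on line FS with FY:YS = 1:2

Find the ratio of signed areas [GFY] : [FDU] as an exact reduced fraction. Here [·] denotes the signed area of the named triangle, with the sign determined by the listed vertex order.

Choose coordinates D = (0, 0), G = (1, 0), F = (0, 1).
1. U is the centroid of triangle FGD ⇒ U = (1/3, 1/3)
2. S lies on line DU with DS:SU = 2:1 ⇒ S = (2/9, 2/9)
3. Y lies on line FS with FY:YS = 1:2 ⇒ Y = (2/27, 20/27)
2·[GFY] = 5/27, 2·[FDU] = 1/3
[GFY]:[FDU] = 5/27:1/3 = 5/9

[GFY]:[FDU] = 5/9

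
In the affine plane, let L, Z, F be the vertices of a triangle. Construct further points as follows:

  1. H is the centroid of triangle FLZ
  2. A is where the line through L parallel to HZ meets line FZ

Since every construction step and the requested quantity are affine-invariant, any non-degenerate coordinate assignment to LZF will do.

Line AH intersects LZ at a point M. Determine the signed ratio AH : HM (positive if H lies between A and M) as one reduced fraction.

AH:HM = -4

Choose coordinates L = (0, 0), Z = (1, 0), F = (0, 1).
1. H is the centroid of triangle FLZ ⇒ H = (1/3, 1/3)
2. A is where the line through L parallel to HZ meets line FZ ⇒ A = (2, -1)
line AH meets LZ at M = (3/4, 0)
H = A + t·(M−A) with t = 4/3, so AH:HM = 4/3:-1/3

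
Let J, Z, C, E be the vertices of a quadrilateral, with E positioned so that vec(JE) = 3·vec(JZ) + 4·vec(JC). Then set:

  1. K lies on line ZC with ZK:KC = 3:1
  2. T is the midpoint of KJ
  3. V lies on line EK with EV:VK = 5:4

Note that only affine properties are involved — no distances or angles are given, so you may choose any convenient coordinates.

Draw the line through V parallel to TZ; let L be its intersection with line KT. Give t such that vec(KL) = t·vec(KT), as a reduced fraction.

Set J = (0, 0), Z = (1, 0), C = (0, 1), E = (3, 4); any affine frame gives the same invariant.
1. K lies on line ZC with ZK:KC = 3:1 ⇒ K = (1/4, 3/4)
2. T is the midpoint of KJ ⇒ T = (1/8, 3/8)
3. V lies on line EK with EV:VK = 5:4 ⇒ V = (53/36, 79/36)
through V parallel to TZ: direction (7/8, -3/8); meets KT at L = (89/108, 89/36)
L = K + t·(T−K) with t = -124/27

t = -124/27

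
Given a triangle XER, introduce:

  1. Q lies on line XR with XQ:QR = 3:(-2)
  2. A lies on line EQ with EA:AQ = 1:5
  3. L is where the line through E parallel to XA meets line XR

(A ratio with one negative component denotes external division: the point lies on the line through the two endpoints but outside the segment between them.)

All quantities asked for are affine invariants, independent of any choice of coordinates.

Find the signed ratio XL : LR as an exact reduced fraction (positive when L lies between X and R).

Set X = (0, 0), E = (1, 0), R = (0, 1); any affine frame gives the same invariant.
1. Q lies on line XR with XQ:QR = 3:(-2) ⇒ Q = (0, 3)
2. A lies on line EQ with EA:AQ = 1:5 ⇒ A = (5/6, 1/2)
3. L is where the line through E parallel to XA meets line XR ⇒ L = (0, -3/5)
L = X + t·(R−X) with t = -3/5, so XL:LR = t:(1−t) = -3/5:8/5

XL:LR = -3/8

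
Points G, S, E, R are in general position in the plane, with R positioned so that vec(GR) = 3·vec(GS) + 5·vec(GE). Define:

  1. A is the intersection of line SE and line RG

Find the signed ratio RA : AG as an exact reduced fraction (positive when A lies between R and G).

Assign G = (0, 0), S = (1, 0), E = (0, 1), R = (3, 5) — the answer is frame-independent, so this choice is without loss of generality.
1. A is the intersection of line SE and line RG ⇒ A = (3/8, 5/8)
A = R + t·(G−R) with t = 7/8, so RA:AG = t:(1−t) = 7/8:1/8

RA:AG = 7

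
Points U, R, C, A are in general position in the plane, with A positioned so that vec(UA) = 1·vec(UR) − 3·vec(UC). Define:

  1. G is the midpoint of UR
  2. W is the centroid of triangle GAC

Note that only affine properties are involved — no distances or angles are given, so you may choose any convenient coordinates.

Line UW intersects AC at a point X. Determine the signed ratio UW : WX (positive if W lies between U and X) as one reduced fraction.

UW:WX = -4

Work in coordinates with U = (0, 0), R = (1, 0), C = (0, 1), A = (1, -3).
1. G is the midpoint of UR ⇒ G = (1/2, 0)
2. W is the centroid of triangle GAC ⇒ W = (1/2, -2/3)
line UW meets AC at X = (3/8, -1/2)
W = U + t·(X−U) with t = 4/3, so UW:WX = 4/3:-1/3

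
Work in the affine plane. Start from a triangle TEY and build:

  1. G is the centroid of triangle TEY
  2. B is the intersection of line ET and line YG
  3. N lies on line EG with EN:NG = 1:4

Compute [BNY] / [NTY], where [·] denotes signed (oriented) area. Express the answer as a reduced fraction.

[BNY]:[NTY] = -6/13

Assign T = (0, 0), E = (1, 0), Y = (0, 1) — the answer is frame-independent, so this choice is without loss of generality.
1. G is the centroid of triangle TEY ⇒ G = (1/3, 1/3)
2. B is the intersection of line ET and line YG ⇒ B = (1/2, 0)
3. N lies on line EG with EN:NG = 1:4 ⇒ N = (13/15, 1/15)
2·[BNY] = 2/5, 2·[NTY] = -13/15
[BNY]:[NTY] = 2/5:-13/15 = -6/13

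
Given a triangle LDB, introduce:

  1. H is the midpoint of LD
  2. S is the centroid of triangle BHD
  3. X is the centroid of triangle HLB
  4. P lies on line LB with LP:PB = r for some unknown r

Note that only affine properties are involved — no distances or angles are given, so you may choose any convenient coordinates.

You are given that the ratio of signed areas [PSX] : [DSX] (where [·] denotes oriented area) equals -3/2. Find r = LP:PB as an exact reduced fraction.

Work in coordinates with L = (0, 0), D = (1, 0), B = (0, 1).
1. H is the midpoint of LD ⇒ H = (1/2, 0)
2. S is the centroid of triangle BHD ⇒ S = (1/2, 1/3)
3. X is the centroid of triangle HLB ⇒ X = (1/6, 1/3)
4. With LP:PB = r, write λ = r/(r+1) so P = L + λ·(B−L); P is affine-linear in λ
Every point depending on P is an affine combination of P and λ-independent points, so each such coordinate is linear in λ; the λ² term in each signed area is a multiple of (B−L)×(B−L) = 0, so 2·[PSX] and 2·[DSX] are each linear in λ. Evaluating at λ=0 and λ=1:
  2·[PSX] = -1/3·λ + 1/9,   2·[DSX] = 1/9
So [PSX]:[DSX] = (-1/3·λ + 1/9) / (1/9). Setting this equal to -3/2:
  -1/3·λ + 1/9 = -3/2·(1/9)  ⇒  λ = 5/6
Then r = λ/(1−λ) = (5/6)/(1/6) = 5. Check: with r = 5, P = (0, 5/6) and [PSX]:[DSX] = -3/2 as required.

r = 5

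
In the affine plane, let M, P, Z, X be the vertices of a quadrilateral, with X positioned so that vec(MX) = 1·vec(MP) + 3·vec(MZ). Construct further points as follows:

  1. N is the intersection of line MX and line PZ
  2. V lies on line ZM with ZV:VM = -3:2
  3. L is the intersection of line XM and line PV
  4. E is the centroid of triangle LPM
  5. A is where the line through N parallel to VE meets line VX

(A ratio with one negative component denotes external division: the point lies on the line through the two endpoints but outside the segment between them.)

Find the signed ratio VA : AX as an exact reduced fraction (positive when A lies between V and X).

VA:AX = 11/9

Work in coordinates with M = (0, 0), P = (1, 0), Z = (0, 1), X = (1, 3).
1. N is the intersection of line MX and line PZ ⇒ N = (1/4, 3/4)
2. V lies on line ZM with ZV:VM = -3:2 ⇒ V = (0, -2)
3. L is the intersection of line XM and line PV ⇒ L = (-2, -6)
4. E is the centroid of triangle LPM ⇒ E = (-1/3, -2)
5. A is where the line through N parallel to VE meets line VX ⇒ A = (11/20, 3/4)
A = V + t·(X−V) with t = 11/20, so VA:AX = t:(1−t) = 11/20:9/20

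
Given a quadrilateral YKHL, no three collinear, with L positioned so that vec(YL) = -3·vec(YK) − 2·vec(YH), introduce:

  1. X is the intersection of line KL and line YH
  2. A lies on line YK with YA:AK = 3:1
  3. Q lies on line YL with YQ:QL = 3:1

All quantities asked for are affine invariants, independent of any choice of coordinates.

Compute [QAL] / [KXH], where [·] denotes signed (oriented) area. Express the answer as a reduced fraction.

Set Y = (0, 0), K = (1, 0), H = (0, 1), L = (-3, -2); any affine frame gives the same invariant.
1. X is the intersection of line KL and line YH ⇒ X = (0, -1/2)
2. A lies on line YK with YA:AK = 3:1 ⇒ A = (3/4, 0)
3. Q lies on line YL with YQ:QL = 3:1 ⇒ Q = (-9/4, -3/2)
2·[QAL] = -3/8, 2·[KXH] = -3/2
[QAL]:[KXH] = -3/8:-3/2 = 1/4

[QAL]:[KXH] = 1/4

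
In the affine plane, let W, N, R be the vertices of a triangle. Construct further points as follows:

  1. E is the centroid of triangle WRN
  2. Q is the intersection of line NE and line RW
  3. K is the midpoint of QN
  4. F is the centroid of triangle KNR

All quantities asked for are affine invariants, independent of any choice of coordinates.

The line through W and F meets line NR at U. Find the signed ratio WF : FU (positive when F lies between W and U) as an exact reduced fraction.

Assign W = (0, 0), N = (1, 0), R = (0, 1) — the answer is frame-independent, so this choice is without loss of generality.
1. E is the centroid of triangle WRN ⇒ E = (1/3, 1/3)
2. Q is the intersection of line NE and line RW ⇒ Q = (0, 1/2)
3. K is the midpoint of QN ⇒ K = (1/2, 1/4)
4. F is the centroid of triangle KNR ⇒ F = (1/2, 5/12)
line WF meets NR at U = (6/11, 5/11)
F = W + t·(U−W) with t = 11/12, so WF:FU = 11/12:1/12

WF:FU = 11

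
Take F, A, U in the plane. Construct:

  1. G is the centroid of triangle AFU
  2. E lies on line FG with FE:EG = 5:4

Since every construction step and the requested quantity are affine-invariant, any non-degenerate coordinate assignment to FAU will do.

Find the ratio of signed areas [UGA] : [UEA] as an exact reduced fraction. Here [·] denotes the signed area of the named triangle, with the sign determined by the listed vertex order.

Set F = (0, 0), A = (1, 0), U = (0, 1); any affine frame gives the same invariant.
1. G is the centroid of triangle AFU ⇒ G = (1/3, 1/3)
2. E lies on line FG with FE:EG = 5:4 ⇒ E = (5/27, 5/27)
2·[UGA] = 1/3, 2·[UEA] = 17/27
[UGA]:[UEA] = 1/3:17/27 = 9/17

[UGA]:[UEA] = 9/17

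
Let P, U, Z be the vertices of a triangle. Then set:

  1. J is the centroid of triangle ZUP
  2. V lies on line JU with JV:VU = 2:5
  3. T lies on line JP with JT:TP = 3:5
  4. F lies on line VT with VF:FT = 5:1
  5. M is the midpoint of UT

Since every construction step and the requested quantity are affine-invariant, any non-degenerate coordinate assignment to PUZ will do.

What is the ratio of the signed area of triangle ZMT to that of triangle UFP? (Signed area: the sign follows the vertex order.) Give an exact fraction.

[ZMT]:[UFP] = -294/215

Assign P = (0, 0), U = (1, 0), Z = (0, 1) — the answer is frame-independent, so this choice is without loss of generality.
1. J is the centroid of triangle ZUP ⇒ J = (1/3, 1/3)
2. V lies on line JU with JV:VU = 2:5 ⇒ V = (11/21, 5/21)
3. T lies on line JP with JT:TP = 3:5 ⇒ T = (5/24, 5/24)
4. F lies on line VT with VF:FT = 5:1 ⇒ F = (263/1008, 215/1008)
5. M is the midpoint of UT ⇒ M = (29/48, 5/48)
2·[ZMT] = -7/24, 2·[UFP] = 215/1008
[ZMT]:[UFP] = -7/24:215/1008 = -294/215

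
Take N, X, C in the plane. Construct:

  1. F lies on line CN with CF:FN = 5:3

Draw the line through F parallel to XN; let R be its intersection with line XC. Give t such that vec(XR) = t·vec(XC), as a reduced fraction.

t = 3/8

Assign N = (0, 0), X = (1, 0), C = (0, 1) — the answer is frame-independent, so this choice is without loss of generality.
1. F lies on line CN with CF:FN = 5:3 ⇒ F = (0, 3/8)
through F parallel to XN: direction (-1, 0); meets XC at R = (5/8, 3/8)
R = X + t·(C−X) with t = 3/8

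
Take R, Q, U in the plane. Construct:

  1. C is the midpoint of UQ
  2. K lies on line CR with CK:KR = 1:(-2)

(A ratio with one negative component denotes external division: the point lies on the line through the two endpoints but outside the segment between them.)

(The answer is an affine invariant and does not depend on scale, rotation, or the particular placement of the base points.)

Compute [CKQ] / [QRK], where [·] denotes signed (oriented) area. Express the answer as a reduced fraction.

Set R = (0, 0), Q = (1, 0), U = (0, 1); any affine frame gives the same invariant.
1. C is the midpoint of UQ ⇒ C = (1/2, 1/2)
2. K lies on line CR with CK:KR = 1:(-2) ⇒ K = (1, 1)
2·[CKQ] = -1/2, 2·[QRK] = -1
[CKQ]:[QRK] = -1/2:-1 = 1/2

[CKQ]:[QRK] = 1/2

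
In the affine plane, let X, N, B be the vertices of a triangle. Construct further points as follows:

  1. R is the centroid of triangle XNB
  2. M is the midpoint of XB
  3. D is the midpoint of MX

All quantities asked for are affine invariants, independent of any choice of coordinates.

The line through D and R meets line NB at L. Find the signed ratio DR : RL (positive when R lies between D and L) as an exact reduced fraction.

Set X = (0, 0), N = (1, 0), B = (0, 1); any affine frame gives the same invariant.
1. R is the centroid of triangle XNB ⇒ R = (1/3, 1/3)
2. M is the midpoint of XB ⇒ M = (0, 1/2)
3. D is the midpoint of MX ⇒ D = (0, 1/4)
line DR meets NB at L = (3/5, 2/5)
R = D + t·(L−D) with t = 5/9, so DR:RL = 5/9:4/9

DR:RL = 5/4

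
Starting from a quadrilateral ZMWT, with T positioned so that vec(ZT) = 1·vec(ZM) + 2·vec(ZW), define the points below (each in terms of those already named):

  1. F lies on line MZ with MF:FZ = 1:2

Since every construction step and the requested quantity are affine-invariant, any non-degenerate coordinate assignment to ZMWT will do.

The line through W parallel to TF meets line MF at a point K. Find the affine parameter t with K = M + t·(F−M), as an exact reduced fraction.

t = 7/2

Set Z = (0, 0), M = (1, 0), W = (0, 1), T = (1, 2); any affine frame gives the same invariant.
1. F lies on line MZ with MF:FZ = 1:2 ⇒ F = (2/3, 0)
through W parallel to TF: direction (-1/3, -2); meets MF at K = (-1/6, 0)
K = M + t·(F−M) with t = 7/2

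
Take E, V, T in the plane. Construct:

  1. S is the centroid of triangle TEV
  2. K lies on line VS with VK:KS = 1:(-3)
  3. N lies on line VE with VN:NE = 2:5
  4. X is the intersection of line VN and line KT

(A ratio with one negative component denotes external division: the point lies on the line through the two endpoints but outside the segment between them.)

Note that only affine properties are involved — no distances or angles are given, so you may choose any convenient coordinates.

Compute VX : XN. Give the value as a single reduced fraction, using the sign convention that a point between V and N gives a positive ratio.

Set E = (0, 0), V = (1, 0), T = (0, 1); any affine frame gives the same invariant.
1. S is the centroid of triangle TEV ⇒ S = (1/3, 1/3)
2. K lies on line VS with VK:KS = 1:(-3) ⇒ K = (4/3, -1/6)
3. N lies on line VE with VN:NE = 2:5 ⇒ N = (5/7, 0)
4. X is the intersection of line VN and line KT ⇒ X = (8/7, 0)
X = V + t·(N−V) with t = -1/2, so VX:XN = t:(1−t) = -1/2:3/2

VX:XN = -1/3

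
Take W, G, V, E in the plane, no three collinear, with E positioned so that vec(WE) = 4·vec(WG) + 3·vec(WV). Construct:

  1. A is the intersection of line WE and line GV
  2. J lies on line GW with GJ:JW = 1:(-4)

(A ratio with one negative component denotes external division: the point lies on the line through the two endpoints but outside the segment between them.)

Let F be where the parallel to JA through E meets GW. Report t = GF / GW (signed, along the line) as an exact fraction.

Work in coordinates with W = (0, 0), G = (1, 0), V = (0, 1), E = (4, 3).
1. A is the intersection of line WE and line GV ⇒ A = (4/7, 3/7)
2. J lies on line GW with GJ:JW = 1:(-4) ⇒ J = (4/3, 0)
through E parallel to JA: direction (-16/21, 3/7); meets GW at F = (28/3, 0)
F = G + t·(W−G) with t = -25/3

t = -25/3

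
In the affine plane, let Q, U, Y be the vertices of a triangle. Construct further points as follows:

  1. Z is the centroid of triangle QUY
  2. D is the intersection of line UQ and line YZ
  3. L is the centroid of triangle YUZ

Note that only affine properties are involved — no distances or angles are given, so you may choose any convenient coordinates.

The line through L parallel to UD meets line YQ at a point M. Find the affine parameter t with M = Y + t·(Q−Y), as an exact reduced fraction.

Set Q = (0, 0), U = (1, 0), Y = (0, 1); any affine frame gives the same invariant.
1. Z is the centroid of triangle QUY ⇒ Z = (1/3, 1/3)
2. D is the intersection of line UQ and line YZ ⇒ D = (1/2, 0)
3. L is the centroid of triangle YUZ ⇒ L = (4/9, 4/9)
through L parallel to UD: direction (-1/2, 0); meets YQ at M = (0, 4/9)
M = Y + t·(Q−Y) with t = 5/9

t = 5/9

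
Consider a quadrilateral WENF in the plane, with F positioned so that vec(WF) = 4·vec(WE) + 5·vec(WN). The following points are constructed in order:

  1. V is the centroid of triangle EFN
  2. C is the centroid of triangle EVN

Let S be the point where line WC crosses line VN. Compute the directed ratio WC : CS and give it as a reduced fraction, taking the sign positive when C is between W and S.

WC:CS = 7/8

Work in coordinates with W = (0, 0), E = (1, 0), N = (0, 1), F = (4, 5).
1. V is the centroid of triangle EFN ⇒ V = (5/3, 2)
2. C is the centroid of triangle EVN ⇒ C = (8/9, 1)
line WC meets VN at S = (40/21, 15/7)
C = W + t·(S−W) with t = 7/15, so WC:CS = 7/15:8/15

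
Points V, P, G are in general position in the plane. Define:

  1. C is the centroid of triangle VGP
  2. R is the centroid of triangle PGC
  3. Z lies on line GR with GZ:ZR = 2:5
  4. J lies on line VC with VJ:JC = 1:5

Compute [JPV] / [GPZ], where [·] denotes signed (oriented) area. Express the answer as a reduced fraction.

[JPV]:[GPZ] = 7/4

Choose coordinates V = (0, 0), P = (1, 0), G = (0, 1).
1. C is the centroid of triangle VGP ⇒ C = (1/3, 1/3)
2. R is the centroid of triangle PGC ⇒ R = (4/9, 4/9)
3. Z lies on line GR with GZ:ZR = 2:5 ⇒ Z = (8/63, 53/63)
4. J lies on line VC with VJ:JC = 1:5 ⇒ J = (1/18, 1/18)
2·[JPV] = -1/18, 2·[GPZ] = -2/63
[JPV]:[GPZ] = -1/18:-2/63 = 7/4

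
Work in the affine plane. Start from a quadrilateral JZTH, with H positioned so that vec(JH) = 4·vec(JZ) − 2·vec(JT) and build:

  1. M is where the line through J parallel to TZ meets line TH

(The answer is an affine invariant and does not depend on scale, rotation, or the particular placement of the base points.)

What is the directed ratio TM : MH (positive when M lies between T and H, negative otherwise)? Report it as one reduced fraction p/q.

Assign J = (0, 0), Z = (1, 0), T = (0, 1), H = (4, -2) — the answer is frame-independent, so this choice is without loss of generality.
1. M is where the line through J parallel to TZ meets line TH ⇒ M = (-4, 4)
M = T + t·(H−T) with t = -1, so TM:MH = t:(1−t) = -1:2

TM:MH = -1/2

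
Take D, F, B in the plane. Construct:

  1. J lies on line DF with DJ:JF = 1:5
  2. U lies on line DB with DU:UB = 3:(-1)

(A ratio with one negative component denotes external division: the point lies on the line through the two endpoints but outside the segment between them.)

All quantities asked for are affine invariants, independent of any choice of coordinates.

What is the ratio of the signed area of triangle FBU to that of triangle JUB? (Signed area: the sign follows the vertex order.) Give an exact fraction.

Choose coordinates D = (0, 0), F = (1, 0), B = (0, 1).
1. J lies on line DF with DJ:JF = 1:5 ⇒ J = (1/6, 0)
2. U lies on line DB with DU:UB = 3:(-1) ⇒ U = (0, 3/2)
2·[FBU] = -1/2, 2·[JUB] = 1/12
[FBU]:[JUB] = -1/2:1/12 = -6

[FBU]:[JUB] = -6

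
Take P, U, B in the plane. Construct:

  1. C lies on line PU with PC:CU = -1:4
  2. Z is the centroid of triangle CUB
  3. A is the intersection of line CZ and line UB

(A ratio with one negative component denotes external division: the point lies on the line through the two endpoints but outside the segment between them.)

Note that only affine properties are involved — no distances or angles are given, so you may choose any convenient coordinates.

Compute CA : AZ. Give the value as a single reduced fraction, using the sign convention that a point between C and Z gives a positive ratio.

CA:AZ = -3

Work in coordinates with P = (0, 0), U = (1, 0), B = (0, 1).
1. C lies on line PU with PC:CU = -1:4 ⇒ C = (-1/3, 0)
2. Z is the centroid of triangle CUB ⇒ Z = (2/9, 1/3)
3. A is the intersection of line CZ and line UB ⇒ A = (1/2, 1/2)
A = C + t·(Z−C) with t = 3/2, so CA:AZ = t:(1−t) = 3/2:-1/2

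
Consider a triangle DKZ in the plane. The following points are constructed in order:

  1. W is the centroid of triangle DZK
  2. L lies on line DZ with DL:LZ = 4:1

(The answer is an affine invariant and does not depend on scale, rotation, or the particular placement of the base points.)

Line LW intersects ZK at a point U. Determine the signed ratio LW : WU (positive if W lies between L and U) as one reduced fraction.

LW:WU = -2/5

Work in coordinates with D = (0, 0), K = (1, 0), Z = (0, 1).
1. W is the centroid of triangle DZK ⇒ W = (1/3, 1/3)
2. L lies on line DZ with DL:LZ = 4:1 ⇒ L = (0, 4/5)
line LW meets ZK at U = (-1/2, 3/2)
W = L + t·(U−L) with t = -2/3, so LW:WU = -2/3:5/3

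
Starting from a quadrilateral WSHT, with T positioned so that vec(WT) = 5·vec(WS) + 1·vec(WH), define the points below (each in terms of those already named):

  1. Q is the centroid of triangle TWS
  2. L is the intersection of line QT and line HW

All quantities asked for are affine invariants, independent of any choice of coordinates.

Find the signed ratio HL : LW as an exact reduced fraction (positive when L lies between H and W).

Set W = (0, 0), S = (1, 0), H = (0, 1), T = (5, 1); any affine frame gives the same invariant.
1. Q is the centroid of triangle TWS ⇒ Q = (2, 1/3)
2. L is the intersection of line QT and line HW ⇒ L = (0, -1/9)
L = H + t·(W−H) with t = 10/9, so HL:LW = t:(1−t) = 10/9:-1/9

HL:LW = -10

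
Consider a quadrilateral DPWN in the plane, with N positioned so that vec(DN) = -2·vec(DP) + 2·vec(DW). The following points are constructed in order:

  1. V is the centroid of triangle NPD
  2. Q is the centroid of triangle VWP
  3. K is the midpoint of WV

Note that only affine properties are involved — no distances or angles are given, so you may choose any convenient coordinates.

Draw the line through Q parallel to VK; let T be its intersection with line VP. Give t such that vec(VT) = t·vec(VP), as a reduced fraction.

Assign D = (0, 0), P = (1, 0), W = (0, 1), N = (-2, 2) — the answer is frame-independent, so this choice is without loss of generality.
1. V is the centroid of triangle NPD ⇒ V = (-1/3, 2/3)
2. Q is the centroid of triangle VWP ⇒ Q = (2/9, 5/9)
3. K is the midpoint of WV ⇒ K = (-1/6, 5/6)
through Q parallel to VK: direction (1/6, 1/6); meets VP at T = (1/9, 4/9)
T = V + t·(P−V) with t = 1/3

t = 1/3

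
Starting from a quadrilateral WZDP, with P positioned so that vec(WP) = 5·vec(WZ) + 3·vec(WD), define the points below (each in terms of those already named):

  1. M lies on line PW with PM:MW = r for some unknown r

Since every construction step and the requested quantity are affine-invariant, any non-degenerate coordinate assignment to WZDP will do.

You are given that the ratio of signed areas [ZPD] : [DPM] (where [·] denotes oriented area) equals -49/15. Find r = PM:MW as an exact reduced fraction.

r = 3/4

Choose coordinates W = (0, 0), Z = (1, 0), D = (0, 1), P = (5, 3).
1. With PM:MW = r, write λ = r/(r+1) so M = P + λ·(W−P); M is affine-linear in λ
Every point depending on M is an affine combination of M and λ-independent points, so each such coordinate is linear in λ; the λ² term in each signed area is a multiple of (W−P)×(W−P) = 0, so 2·[ZPD] and 2·[DPM] are each linear in λ. Evaluating at λ=0 and λ=1:
  2·[ZPD] = 7,   2·[DPM] = -5·λ
So [ZPD]:[DPM] = (7) / (-5·λ). Setting this equal to -49/15:
  7 = -49/15·(-5·λ)  ⇒  λ = 3/7
Then r = λ/(1−λ) = (3/7)/(4/7) = 3/4. Check: with r = 3/4, M = (20/7, 12/7) and [ZPD]:[DPM] = -49/15 as required.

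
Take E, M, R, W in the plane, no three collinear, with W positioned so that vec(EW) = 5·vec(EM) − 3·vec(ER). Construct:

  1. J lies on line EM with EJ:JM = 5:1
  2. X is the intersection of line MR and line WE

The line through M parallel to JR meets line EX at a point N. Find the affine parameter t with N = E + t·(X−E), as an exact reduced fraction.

t = 4/5

Set E = (0, 0), M = (1, 0), R = (0, 1), W = (5, -3); any affine frame gives the same invariant.
1. J lies on line EM with EJ:JM = 5:1 ⇒ J = (5/6, 0)
2. X is the intersection of line MR and line WE ⇒ X = (5/2, -3/2)
through M parallel to JR: direction (-5/6, 1); meets EX at N = (2, -6/5)
N = E + t·(X−E) with t = 4/5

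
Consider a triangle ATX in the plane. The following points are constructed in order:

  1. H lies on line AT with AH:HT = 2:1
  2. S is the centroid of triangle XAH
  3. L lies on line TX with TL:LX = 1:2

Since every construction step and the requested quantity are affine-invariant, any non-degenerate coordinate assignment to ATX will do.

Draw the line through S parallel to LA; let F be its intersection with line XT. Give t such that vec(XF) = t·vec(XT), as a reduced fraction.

t = 14/27

Set A = (0, 0), T = (1, 0), X = (0, 1); any affine frame gives the same invariant.
1. H lies on line AT with AH:HT = 2:1 ⇒ H = (2/3, 0)
2. S is the centroid of triangle XAH ⇒ S = (2/9, 1/3)
3. L lies on line TX with TL:LX = 1:2 ⇒ L = (2/3, 1/3)
through S parallel to LA: direction (-2/3, -1/3); meets XT at F = (14/27, 13/27)
F = X + t·(T−X) with t = 14/27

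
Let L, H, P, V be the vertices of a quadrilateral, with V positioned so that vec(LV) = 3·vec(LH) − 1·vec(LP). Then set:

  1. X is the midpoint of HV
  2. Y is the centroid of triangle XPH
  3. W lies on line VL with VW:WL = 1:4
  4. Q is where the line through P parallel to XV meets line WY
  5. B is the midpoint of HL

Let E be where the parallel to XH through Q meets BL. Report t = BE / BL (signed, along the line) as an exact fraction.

t = -3

Assign L = (0, 0), H = (1, 0), P = (0, 1), V = (3, -1) — the answer is frame-independent, so this choice is without loss of generality.
1. X is the midpoint of HV ⇒ X = (2, -1/2)
2. Y is the centroid of triangle XPH ⇒ Y = (1, 1/6)
3. W lies on line VL with VW:WL = 1:4 ⇒ W = (12/5, -4/5)
4. Q is where the line through P parallel to XV meets line WY ⇒ Q = (-3/4, 11/8)
5. B is the midpoint of HL ⇒ B = (1/2, 0)
through Q parallel to XH: direction (-1, 1/2); meets BL at E = (2, 0)
E = B + t·(L−B) with t = -3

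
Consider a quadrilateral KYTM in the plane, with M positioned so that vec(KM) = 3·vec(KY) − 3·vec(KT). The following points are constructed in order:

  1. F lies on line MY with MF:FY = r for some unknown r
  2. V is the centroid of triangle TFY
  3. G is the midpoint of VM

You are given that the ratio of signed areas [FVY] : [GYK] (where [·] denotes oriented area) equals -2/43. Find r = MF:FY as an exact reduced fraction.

Work in coordinates with K = (0, 0), Y = (1, 0), T = (0, 1), M = (3, -3).
1. With MF:FY = r, write λ = r/(r+1) so F = M + λ·(Y−M); F is affine-linear in λ
2. V is the centroid of triangle TFY ⇒ V is an affine combination of earlier points and hence also affine-linear in λ
3. G is the midpoint of VM ⇒ G is an affine combination of earlier points and hence also affine-linear in λ
Every point depending on F is an affine combination of F and λ-independent points, so each such coordinate is linear in λ; the λ² term in each signed area is a multiple of (Y−M)×(Y−M) = 0, so 2·[FVY] and 2·[GYK] are each linear in λ. Evaluating at λ=0 and λ=1:
  2·[FVY] = 1/3·λ − 1/3,   2·[GYK] = -1/2·λ + 11/6
So [FVY]:[GYK] = (1/3·λ − 1/3) / (-1/2·λ + 11/6). Setting this equal to -2/43:
  1/3·λ − 1/3 = -2/43·(-1/2·λ + 11/6)  ⇒  λ = 4/5
Then r = λ/(1−λ) = (4/5)/(1/5) = 4. Check: with r = 4, F = (7/5, -3/5) and [FVY]:[GYK] = -2/43 as required.

r = 4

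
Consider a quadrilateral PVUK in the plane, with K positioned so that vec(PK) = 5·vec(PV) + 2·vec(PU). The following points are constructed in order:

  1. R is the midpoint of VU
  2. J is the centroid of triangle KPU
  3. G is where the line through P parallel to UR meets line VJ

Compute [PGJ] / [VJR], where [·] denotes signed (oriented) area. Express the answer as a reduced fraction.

Assign P = (0, 0), V = (1, 0), U = (0, 1), K = (5, 2) — the answer is frame-independent, so this choice is without loss of generality.
1. R is the midpoint of VU ⇒ R = (1/2, 1/2)
2. J is the centroid of triangle KPU ⇒ J = (5/3, 1)
3. G is where the line through P parallel to UR meets line VJ ⇒ G = (3/5, -3/5)
2·[PGJ] = 8/5, 2·[VJR] = 5/6
[PGJ]:[VJR] = 8/5:5/6 = 48/25

[PGJ]:[VJR] = 48/25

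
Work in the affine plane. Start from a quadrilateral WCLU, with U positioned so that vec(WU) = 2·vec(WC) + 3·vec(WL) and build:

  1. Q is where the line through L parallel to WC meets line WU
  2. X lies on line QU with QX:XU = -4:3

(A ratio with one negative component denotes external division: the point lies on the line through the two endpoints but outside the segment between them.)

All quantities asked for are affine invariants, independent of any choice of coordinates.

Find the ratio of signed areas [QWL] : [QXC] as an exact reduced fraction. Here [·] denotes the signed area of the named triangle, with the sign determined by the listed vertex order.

Work in coordinates with W = (0, 0), C = (1, 0), L = (0, 1), U = (2, 3).
1. Q is where the line through L parallel to WC meets line WU ⇒ Q = (2/3, 1)
2. X lies on line QU with QX:XU = -4:3 ⇒ X = (6, 9)
2·[QWL] = -2/3, 2·[QXC] = -8
[QWL]:[QXC] = -2/3:-8 = 1/12

[QWL]:[QXC] = 1/12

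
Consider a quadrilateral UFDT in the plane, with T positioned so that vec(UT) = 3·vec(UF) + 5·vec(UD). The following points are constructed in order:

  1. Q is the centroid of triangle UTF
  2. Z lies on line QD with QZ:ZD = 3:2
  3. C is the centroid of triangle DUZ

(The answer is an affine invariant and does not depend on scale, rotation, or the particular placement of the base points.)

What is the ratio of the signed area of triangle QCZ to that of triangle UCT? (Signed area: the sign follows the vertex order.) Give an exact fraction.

[QCZ]:[UCT] = 6/31

Assign U = (0, 0), F = (1, 0), D = (0, 1), T = (3, 5) — the answer is frame-independent, so this choice is without loss of generality.
1. Q is the centroid of triangle UTF ⇒ Q = (4/3, 5/3)
2. Z lies on line QD with QZ:ZD = 3:2 ⇒ Z = (8/15, 19/15)
3. C is the centroid of triangle DUZ ⇒ C = (8/45, 34/45)
2·[QCZ] = -4/15, 2·[UCT] = -62/45
[QCZ]:[UCT] = -4/15:-62/45 = 6/31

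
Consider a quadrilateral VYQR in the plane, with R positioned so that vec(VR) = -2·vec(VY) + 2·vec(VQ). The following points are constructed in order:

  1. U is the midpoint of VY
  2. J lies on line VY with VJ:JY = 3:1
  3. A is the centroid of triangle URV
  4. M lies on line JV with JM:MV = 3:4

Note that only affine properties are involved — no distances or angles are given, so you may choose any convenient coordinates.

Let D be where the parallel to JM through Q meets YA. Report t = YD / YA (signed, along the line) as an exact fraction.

Choose coordinates V = (0, 0), Y = (1, 0), Q = (0, 1), R = (-2, 2).
1. U is the midpoint of VY ⇒ U = (1/2, 0)
2. J lies on line VY with VJ:JY = 3:1 ⇒ J = (3/4, 0)
3. A is the centroid of triangle URV ⇒ A = (-1/2, 2/3)
4. M lies on line JV with JM:MV = 3:4 ⇒ M = (3/7, 0)
through Q parallel to JM: direction (-9/28, 0); meets YA at D = (-5/4, 1)
D = Y + t·(A−Y) with t = 3/2

t = 3/2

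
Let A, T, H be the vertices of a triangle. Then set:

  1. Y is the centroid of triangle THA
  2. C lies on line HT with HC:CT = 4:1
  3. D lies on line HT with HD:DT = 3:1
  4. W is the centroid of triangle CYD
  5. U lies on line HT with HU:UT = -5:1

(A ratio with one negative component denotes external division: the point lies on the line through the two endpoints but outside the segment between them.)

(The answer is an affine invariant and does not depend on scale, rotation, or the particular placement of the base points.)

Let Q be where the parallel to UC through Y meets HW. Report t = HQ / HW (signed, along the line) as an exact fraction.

t = 3

Set A = (0, 0), T = (1, 0), H = (0, 1); any affine frame gives the same invariant.
1. Y is the centroid of triangle THA ⇒ Y = (1/3, 1/3)
2. C lies on line HT with HC:CT = 4:1 ⇒ C = (4/5, 1/5)
3. D lies on line HT with HD:DT = 3:1 ⇒ D = (3/4, 1/4)
4. W is the centroid of triangle CYD ⇒ W = (113/180, 47/180)
5. U lies on line HT with HU:UT = -5:1 ⇒ U = (5/4, -1/4)
through Y parallel to UC: direction (-9/20, 9/20); meets HW at Q = (113/60, -73/60)
Q = H + t·(W−H) with t = 3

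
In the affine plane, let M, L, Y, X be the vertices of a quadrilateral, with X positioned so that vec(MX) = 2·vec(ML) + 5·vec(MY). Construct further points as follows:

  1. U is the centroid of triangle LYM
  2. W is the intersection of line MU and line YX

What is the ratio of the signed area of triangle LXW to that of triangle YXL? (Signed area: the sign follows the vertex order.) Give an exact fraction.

[LXW]:[YXL] = -3/2

Set M = (0, 0), L = (1, 0), Y = (0, 1), X = (2, 5); any affine frame gives the same invariant.
1. U is the centroid of triangle LYM ⇒ U = (1/3, 1/3)
2. W is the intersection of line MU and line YX ⇒ W = (-1, -1)
2·[LXW] = 9, 2·[YXL] = -6
[LXW]:[YXL] = 9:-6 = -3/2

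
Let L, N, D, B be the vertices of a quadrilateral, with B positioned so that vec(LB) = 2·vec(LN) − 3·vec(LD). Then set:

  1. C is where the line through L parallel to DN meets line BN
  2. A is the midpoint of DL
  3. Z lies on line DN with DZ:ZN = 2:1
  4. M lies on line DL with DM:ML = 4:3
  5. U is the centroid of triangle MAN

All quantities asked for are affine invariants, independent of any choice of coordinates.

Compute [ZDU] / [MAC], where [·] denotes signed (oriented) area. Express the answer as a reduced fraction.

[ZDU]:[MAC] = -20/9

Work in coordinates with L = (0, 0), N = (1, 0), D = (0, 1), B = (2, -3).
1. C is where the line through L parallel to DN meets line BN ⇒ C = (3/2, -3/2)
2. A is the midpoint of DL ⇒ A = (0, 1/2)
3. Z lies on line DN with DZ:ZN = 2:1 ⇒ Z = (2/3, 1/3)
4. M lies on line DL with DM:ML = 4:3 ⇒ M = (0, 3/7)
5. U is the centroid of triangle MAN ⇒ U = (1/3, 13/42)
2·[ZDU] = 5/21, 2·[MAC] = -3/28
[ZDU]:[MAC] = 5/21:-3/28 = -20/9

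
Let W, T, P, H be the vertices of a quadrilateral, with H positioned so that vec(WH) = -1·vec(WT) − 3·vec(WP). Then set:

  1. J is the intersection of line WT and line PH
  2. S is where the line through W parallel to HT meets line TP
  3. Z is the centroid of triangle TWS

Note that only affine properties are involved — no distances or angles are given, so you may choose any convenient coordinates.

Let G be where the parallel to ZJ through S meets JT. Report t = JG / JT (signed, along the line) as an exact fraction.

Choose coordinates W = (0, 0), T = (1, 0), P = (0, 1), H = (-1, -3).
1. J is the intersection of line WT and line PH ⇒ J = (-1/4, 0)
2. S is where the line through W parallel to HT meets line TP ⇒ S = (2/5, 3/5)
3. Z is the centroid of triangle TWS ⇒ Z = (7/15, 1/5)
through S parallel to ZJ: direction (-43/60, -1/5); meets JT at G = (-7/4, 0)
G = J + t·(T−J) with t = -6/5

t = -6/5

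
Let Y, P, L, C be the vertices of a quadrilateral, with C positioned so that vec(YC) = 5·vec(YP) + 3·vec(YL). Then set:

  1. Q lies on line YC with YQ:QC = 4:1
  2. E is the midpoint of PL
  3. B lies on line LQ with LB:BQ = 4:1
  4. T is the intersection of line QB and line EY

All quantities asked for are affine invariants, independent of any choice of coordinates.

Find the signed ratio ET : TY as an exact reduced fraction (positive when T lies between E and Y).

Assign Y = (0, 0), P = (1, 0), L = (0, 1), C = (5, 3) — the answer is frame-independent, so this choice is without loss of generality.
1. Q lies on line YC with YQ:QC = 4:1 ⇒ Q = (4, 12/5)
2. E is the midpoint of PL ⇒ E = (1/2, 1/2)
3. B lies on line LQ with LB:BQ = 4:1 ⇒ B = (16/5, 53/25)
4. T is the intersection of line QB and line EY ⇒ T = (20/13, 20/13)
T = E + t·(Y−E) with t = -27/13, so ET:TY = t:(1−t) = -27/13:40/13

ET:TY = -27/40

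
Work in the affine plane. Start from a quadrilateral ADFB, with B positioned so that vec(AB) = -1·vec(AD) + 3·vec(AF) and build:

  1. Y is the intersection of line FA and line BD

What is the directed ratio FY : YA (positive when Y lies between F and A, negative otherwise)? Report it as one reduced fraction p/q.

FY:YA = -1/3

Assign A = (0, 0), D = (1, 0), F = (0, 1), B = (-1, 3) — the answer is frame-independent, so this choice is without loss of generality.
1. Y is the intersection of line FA and line BD ⇒ Y = (0, 3/2)
Y = F + t·(A−F) with t = -1/2, so FY:YA = t:(1−t) = -1/2:3/2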